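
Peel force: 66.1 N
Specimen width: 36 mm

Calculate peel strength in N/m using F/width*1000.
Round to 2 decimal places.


Peel strength = 66.1 / 36 * 1000 = 1836.11 N/m

1836.11


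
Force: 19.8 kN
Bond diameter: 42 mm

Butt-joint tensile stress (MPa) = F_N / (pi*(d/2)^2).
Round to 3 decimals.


F_N = 19.8 * 1000 = 19800.0 N
A = pi*(21.0)^2 = 1385.4424 mm^2
stress = 19800.0 / 1385.4424 = 14.291 MPa

14.291


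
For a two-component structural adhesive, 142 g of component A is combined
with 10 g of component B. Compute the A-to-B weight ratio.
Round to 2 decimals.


Weight ratio A:B = 142 / 10
= 14.20

14.20


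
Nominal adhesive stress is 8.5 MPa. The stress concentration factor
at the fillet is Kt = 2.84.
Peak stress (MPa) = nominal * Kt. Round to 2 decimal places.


Peak = 8.5 * 2.84 = 24.14 MPa

24.14


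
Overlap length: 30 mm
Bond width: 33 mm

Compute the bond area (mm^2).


Bond area = 30 * 33 = 990 mm^2

990


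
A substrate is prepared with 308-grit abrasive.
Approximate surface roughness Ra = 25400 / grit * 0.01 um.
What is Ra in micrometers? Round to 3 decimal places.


Ra = 25400 / 308 * 0.01 = 0.825 um

0.825


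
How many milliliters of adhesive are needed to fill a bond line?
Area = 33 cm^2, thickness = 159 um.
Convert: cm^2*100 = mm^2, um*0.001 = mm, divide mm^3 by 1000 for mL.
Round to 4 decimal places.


= (33 * 100) * (159 * 0.001) / 1000
= 0.5247 mL

0.5247


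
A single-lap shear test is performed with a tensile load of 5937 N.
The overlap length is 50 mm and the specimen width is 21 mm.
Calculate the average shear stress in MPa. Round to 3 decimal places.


Shear stress = F / (overlap * width)
= 5937 / (50 * 21)
= 5937 / 1050
= 5.654 MPa

5.654


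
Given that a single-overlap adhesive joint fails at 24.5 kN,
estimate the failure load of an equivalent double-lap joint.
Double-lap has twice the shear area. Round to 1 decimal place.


Double-lap factor = 2
Expected load = 24.5 * 2 = 49.0 kN

49.0


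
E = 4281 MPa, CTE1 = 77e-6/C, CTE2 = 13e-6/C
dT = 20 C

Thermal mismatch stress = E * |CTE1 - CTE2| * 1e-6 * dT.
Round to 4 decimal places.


= 4281 * 64e-6 * 20
= 5.4797 MPa

5.4797


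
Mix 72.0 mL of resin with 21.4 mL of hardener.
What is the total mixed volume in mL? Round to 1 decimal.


Total = 72.0 + 21.4 = 93.4 mL

93.4


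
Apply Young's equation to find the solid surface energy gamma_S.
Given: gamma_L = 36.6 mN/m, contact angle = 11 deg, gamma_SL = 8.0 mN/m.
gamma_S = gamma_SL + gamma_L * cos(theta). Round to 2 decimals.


theta_rad = 11 * pi/180 = 0.191986
gamma_S = 8.0 + 36.6 * cos(0.191986)
= 43.93 mN/m

43.93


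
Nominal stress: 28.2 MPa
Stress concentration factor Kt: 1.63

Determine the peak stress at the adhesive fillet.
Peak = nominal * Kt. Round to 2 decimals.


Peak stress = 28.2 * 1.63
= 45.97 MPa

45.97


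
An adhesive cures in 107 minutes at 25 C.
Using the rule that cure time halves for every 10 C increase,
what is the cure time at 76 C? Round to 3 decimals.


Factor = 2^((76 - 25) / 10) = 34.2968
Cure time = 107 / 34.2968
= 3.120 minutes

3.120


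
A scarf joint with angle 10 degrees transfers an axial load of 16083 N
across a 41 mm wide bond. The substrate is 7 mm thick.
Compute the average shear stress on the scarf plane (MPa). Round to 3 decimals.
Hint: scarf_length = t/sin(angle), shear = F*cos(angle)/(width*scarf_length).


scarf_length = 7 / sin(10 deg) = 40.3114 mm
cos(10 deg) = 0.984808
shear stress = 16083 * 0.984808 / (41 * 40.3114)
= 9.583 MPa

9.583


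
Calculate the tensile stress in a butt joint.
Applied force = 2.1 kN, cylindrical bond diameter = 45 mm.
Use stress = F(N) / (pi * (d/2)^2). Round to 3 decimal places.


A = pi * 22.5^2 = 1590.4313 mm^2
sigma = 2100.0 / 1590.4313 = 1.320 MPa

1.320


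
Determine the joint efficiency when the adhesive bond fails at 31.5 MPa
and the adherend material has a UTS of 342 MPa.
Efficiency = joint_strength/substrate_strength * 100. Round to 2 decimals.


Joint efficiency = 31.5 / 342 * 100
= 9.21%

9.21


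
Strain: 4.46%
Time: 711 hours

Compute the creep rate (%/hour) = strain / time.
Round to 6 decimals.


Creep rate = 4.46 / 711
= 0.006273 %/h

0.006273


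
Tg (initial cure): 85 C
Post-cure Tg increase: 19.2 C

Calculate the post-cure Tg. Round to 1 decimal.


Post-cure Tg = 85 + 19.2 = 104.2 C

104.2


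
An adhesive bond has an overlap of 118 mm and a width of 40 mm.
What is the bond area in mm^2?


Bond area = overlap * width
= 118 * 40
= 4720 mm^2

4720


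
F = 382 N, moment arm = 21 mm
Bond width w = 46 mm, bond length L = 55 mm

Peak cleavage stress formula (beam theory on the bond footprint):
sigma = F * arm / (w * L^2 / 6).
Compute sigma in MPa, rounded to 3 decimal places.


sigma = (382 * 21) / (46 * 3025 / 6)
= 8022 * 6 / 139150
= 48132 / 139150
= 0.346 MPa

0.346


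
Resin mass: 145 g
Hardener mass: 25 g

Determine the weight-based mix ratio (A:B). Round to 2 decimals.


Ratio = 145 / 25 = 5.80

5.80


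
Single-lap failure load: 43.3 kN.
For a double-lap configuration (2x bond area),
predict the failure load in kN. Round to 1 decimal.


Failure load = 43.3 * 2 = 86.6 kN

86.6


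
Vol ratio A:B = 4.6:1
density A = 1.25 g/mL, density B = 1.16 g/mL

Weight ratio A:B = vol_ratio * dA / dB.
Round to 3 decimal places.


Weight ratio = 4.6 * 1.25 / 1.16
= 4.957

4.957


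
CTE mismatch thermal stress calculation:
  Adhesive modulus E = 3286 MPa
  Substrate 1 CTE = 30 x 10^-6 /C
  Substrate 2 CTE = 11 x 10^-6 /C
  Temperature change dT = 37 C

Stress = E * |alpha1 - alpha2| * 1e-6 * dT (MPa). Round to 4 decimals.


delta_alpha = |30 - 11| = 19 x 10^-6/C
Stress = 3286 * 19e-6 * 37
= 2.3101 MPa

2.3101


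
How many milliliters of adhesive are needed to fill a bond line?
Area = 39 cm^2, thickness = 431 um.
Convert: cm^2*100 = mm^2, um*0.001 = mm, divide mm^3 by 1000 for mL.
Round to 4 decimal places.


= (39 * 100) * (431 * 0.001) / 1000
= 1.6809 mL

1.6809


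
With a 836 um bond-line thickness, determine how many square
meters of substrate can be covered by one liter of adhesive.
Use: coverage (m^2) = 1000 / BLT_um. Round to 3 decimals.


Coverage = 1000 / 836 = 1.196 m^2

1.196


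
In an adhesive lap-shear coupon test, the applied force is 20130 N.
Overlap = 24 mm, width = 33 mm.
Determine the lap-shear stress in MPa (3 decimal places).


stress = F / (overlap * width)
= 20130 / (24 * 33)
= 25.417 MPa

25.417


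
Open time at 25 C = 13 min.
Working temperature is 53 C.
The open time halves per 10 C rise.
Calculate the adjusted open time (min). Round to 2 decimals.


factor = 2^((53 - 25) / 10) = 6.9644
ot = 13 / 6.9644 = 1.87 min

1.87


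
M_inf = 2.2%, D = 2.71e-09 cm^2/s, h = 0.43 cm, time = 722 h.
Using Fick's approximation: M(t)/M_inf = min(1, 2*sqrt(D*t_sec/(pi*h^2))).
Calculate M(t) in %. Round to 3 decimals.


t = 2599200 s
ratio = min(1, 2*sqrt(2.71e-09*2599200/(pi*0.1849)))
= 0.220237
M(t) = 2.2 * 0.220237 = 0.485%

0.485


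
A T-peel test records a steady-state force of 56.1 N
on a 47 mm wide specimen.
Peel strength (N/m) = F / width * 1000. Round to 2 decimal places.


Peel strength = 56.1 / 47 * 1000
= 1193.62 N/m

1193.62


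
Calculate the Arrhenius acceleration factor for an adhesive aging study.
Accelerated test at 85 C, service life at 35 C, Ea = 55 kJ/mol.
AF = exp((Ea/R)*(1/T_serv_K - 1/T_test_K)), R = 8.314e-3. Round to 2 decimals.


T_test = 358.15 K, T_serv = 308.15 K
Ea/R = 55 / 0.008314 = 6615.35
AF = exp(6615.35 * (1/308.15 - 1/358.15))
= 20.03

20.03


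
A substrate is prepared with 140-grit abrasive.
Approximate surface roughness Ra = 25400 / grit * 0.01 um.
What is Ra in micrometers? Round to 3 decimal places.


Ra = 25400 / 140 * 0.01 = 1.814 um

1.814


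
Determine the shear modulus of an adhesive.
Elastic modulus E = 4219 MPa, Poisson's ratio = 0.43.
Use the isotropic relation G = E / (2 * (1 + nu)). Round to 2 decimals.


G = 4219 / (2*(1+0.43)) = 4219 / 2.86
= 1475.17 MPa

1475.17


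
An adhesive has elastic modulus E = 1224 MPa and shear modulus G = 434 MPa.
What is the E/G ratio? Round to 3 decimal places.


E/G = 1224 / 434 = 2.820

2.820


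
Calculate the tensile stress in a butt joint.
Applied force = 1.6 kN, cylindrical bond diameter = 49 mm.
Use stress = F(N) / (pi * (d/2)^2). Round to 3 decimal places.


A = pi * 24.5^2 = 1885.7410 mm^2
sigma = 1600.0 / 1885.7410 = 0.848 MPa

0.848


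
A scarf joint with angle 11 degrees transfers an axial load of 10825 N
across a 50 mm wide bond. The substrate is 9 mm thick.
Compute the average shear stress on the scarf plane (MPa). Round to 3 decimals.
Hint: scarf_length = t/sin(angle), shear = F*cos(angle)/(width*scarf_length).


scarf_length = 9 / sin(11 deg) = 47.1676 mm
cos(11 deg) = 0.981627
shear stress = 10825 * 0.981627 / (50 * 47.1676)
= 4.506 MPa

4.506


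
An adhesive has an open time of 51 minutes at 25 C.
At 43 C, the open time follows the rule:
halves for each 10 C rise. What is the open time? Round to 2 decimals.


Factor = 2^((43-25)/10) = 3.4822
Open time = 51 / 3.4822 = 14.65 min

14.65


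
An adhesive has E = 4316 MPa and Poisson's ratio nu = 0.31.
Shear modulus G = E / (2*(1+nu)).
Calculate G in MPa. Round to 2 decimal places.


G = 4316 / (2*(1+0.31))
= 4316 / 2.62
= 1647.33 MPa

1647.33


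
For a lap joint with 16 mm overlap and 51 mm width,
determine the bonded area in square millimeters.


Area = 16 * 51 = 816 mm^2

816


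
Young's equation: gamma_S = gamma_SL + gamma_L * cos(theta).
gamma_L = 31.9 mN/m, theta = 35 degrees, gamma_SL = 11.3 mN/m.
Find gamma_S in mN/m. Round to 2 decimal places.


cos(35 deg) = 0.819152
gamma_S = 11.3 + 31.9 * 0.819152
= 37.43 mN/m

37.43


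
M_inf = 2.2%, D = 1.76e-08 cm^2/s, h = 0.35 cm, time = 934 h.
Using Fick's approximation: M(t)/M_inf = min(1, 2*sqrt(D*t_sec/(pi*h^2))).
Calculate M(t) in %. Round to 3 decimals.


t = 3362400 s
ratio = min(1, 2*sqrt(1.76e-08*3362400/(pi*0.1225)))
= 0.784274
M(t) = 2.2 * 0.784274 = 1.725%

1.725


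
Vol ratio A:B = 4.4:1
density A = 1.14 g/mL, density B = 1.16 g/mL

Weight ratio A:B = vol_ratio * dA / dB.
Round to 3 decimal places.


Weight ratio = 4.4 * 1.14 / 1.16
= 4.324

4.324


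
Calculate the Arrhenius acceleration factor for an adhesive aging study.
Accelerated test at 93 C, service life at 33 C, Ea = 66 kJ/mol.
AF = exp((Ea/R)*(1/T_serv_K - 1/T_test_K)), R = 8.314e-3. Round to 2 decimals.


T_test = 366.15 K, T_serv = 306.15 K
Ea/R = 66 / 0.008314 = 7938.42
AF = exp(7938.42 * (1/306.15 - 1/366.15))
= 70.04

70.04


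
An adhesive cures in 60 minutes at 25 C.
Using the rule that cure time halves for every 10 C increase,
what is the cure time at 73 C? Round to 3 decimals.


Factor = 2^((73 - 25) / 10) = 27.8576
Cure time = 60 / 27.8576
= 2.154 minutes

2.154


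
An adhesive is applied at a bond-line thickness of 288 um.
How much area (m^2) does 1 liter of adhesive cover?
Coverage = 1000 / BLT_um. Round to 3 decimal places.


Coverage = 1000 / 288 = 3.472 m^2

3.472


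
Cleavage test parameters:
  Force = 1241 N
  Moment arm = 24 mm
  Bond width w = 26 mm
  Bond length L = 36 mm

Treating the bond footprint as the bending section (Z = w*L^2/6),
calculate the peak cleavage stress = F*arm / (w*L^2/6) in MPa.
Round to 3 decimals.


M = 1241 * 24 = 29784 N*mm
Z = 26 * 36^2 / 6 = 33696 / 6 mm^3
sigma = M / Z = 6 * 29784 / 33696 = 178704 / 33696
= 5.303 MPa

5.303


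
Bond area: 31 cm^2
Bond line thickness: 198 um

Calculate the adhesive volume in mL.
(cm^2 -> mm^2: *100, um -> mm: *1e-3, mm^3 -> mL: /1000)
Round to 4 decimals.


V = 31*100 * 198*1e-3 / 1000
= 0.6138 mL

0.6138


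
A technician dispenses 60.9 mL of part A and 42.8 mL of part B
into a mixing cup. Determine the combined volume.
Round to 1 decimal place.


Combined volume = 60.9 + 42.8
= 103.7 mL

103.7


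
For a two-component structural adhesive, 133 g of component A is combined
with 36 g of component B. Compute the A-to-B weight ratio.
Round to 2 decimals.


Weight ratio A:B = 133 / 36
= 3.69

3.69


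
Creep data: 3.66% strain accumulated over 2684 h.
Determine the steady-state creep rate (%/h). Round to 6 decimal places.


Rate = 3.66 / 2684 = 0.001364 %/h

0.001364


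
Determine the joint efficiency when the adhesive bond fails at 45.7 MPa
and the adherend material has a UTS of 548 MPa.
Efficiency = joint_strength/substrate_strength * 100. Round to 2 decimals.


Joint efficiency = 45.7 / 548 * 100
= 8.34%

8.34


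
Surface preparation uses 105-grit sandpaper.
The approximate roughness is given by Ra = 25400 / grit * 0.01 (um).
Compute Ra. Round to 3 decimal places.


Ra = 25400 / 105 * 0.01
= 254 / 105
= 2.419 um

2.419


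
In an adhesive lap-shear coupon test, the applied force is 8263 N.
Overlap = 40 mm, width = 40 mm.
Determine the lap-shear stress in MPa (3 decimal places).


stress = F / (overlap * width)
= 8263 / (40 * 40)
= 5.164 MPa

5.164


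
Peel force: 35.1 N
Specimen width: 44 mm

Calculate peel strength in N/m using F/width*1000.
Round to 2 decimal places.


Peel strength = 35.1 / 44 * 1000 = 797.73 N/m

797.73


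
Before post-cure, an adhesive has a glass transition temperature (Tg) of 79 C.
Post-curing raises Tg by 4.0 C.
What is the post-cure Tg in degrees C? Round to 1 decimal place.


Tg_post = Tg_base + delta_Tg
= 79 + 4.0
= 83.0 C

83.0


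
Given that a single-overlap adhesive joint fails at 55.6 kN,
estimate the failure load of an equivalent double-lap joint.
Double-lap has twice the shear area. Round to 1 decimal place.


Double-lap factor = 2
Expected load = 55.6 * 2 = 111.2 kN

111.2


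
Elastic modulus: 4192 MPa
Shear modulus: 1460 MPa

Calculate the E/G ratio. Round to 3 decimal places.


E / G = 4192 / 1460 = 2.871

2.871


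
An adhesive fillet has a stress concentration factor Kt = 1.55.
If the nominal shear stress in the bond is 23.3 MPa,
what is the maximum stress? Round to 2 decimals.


Max stress = 23.3 * 1.55 = 36.12 MPa

36.12


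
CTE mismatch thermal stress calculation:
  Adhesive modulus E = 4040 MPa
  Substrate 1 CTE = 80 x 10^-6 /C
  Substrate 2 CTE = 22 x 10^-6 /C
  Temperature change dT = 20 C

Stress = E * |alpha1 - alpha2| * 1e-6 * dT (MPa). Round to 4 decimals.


delta_alpha = |80 - 22| = 58 x 10^-6/C
Stress = 4040 * 58e-6 * 20
= 4.6864 MPa

4.6864


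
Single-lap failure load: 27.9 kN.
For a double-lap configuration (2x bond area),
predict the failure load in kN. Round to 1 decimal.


Failure load = 27.9 * 2 = 55.8 kN

55.8


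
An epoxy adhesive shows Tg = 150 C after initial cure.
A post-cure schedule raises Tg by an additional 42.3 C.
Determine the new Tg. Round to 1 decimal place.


New Tg = 150 + 42.3
= 192.3 C

192.3


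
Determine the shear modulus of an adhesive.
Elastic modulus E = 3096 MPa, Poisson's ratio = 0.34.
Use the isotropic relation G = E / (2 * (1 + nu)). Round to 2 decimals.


G = 3096 / (2*(1+0.34)) = 3096 / 2.68
= 1155.22 MPa

1155.22


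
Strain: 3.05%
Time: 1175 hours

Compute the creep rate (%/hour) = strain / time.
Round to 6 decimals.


Creep rate = 3.05 / 1175
= 0.002596 %/h

0.002596


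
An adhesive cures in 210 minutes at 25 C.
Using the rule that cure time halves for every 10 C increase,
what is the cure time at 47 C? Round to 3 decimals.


Factor = 2^((47 - 25) / 10) = 4.5948
Cure time = 210 / 4.5948
= 45.704 minutes

45.704


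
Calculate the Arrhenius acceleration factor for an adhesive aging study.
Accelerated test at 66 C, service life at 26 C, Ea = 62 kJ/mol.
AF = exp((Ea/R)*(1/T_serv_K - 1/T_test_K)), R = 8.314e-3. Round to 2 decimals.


T_test = 339.15 K, T_serv = 299.15 K
Ea/R = 62 / 0.008314 = 7457.30
AF = exp(7457.30 * (1/299.15 - 1/339.15))
= 18.92

18.92


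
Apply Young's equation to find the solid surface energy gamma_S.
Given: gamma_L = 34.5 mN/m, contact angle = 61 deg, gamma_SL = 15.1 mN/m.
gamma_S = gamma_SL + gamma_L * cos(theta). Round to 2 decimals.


theta_rad = 61 * pi/180 = 1.064651
gamma_S = 15.1 + 34.5 * cos(1.064651)
= 31.83 mN/m

31.83


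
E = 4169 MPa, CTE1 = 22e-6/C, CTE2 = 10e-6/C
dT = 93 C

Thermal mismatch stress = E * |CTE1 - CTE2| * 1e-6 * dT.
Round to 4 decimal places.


= 4169 * 12e-6 * 93
= 4.6526 MPa

4.6526


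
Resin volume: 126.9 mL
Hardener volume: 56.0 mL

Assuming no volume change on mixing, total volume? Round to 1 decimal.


V_total = 126.9 + 56.0 = 182.9 mL

182.9


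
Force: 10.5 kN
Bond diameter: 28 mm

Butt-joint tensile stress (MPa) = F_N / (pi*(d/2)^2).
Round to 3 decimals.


F_N = 10.5 * 1000 = 10500.0 N
A = pi*(14.0)^2 = 615.7522 mm^2
stress = 10500.0 / 615.7522 = 17.052 MPa

17.052


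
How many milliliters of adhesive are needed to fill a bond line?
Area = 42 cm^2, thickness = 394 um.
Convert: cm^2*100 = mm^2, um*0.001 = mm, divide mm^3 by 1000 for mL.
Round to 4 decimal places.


= (42 * 100) * (394 * 0.001) / 1000
= 1.6548 mL

1.6548


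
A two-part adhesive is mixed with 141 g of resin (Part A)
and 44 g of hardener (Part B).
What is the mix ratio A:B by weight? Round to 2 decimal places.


Mix ratio = mass_A / mass_B
= 141 / 44
= 3.20

3.20


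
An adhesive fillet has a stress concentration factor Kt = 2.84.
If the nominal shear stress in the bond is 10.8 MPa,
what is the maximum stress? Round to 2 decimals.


Max stress = 10.8 * 2.84 = 30.67 MPa

30.67


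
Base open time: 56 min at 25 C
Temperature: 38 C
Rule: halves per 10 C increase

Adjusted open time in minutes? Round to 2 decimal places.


Acceleration = 2^((38-25)/10) = 2.4623
Open time = 56 / 2.4623 = 22.74 min

22.74


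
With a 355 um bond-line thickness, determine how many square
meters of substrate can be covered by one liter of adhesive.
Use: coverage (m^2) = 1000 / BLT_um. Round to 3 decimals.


Coverage = 1000 / 355 = 2.817 m^2

2.817


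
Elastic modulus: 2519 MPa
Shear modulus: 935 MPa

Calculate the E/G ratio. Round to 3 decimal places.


E / G = 2519 / 935 = 2.694

2.694


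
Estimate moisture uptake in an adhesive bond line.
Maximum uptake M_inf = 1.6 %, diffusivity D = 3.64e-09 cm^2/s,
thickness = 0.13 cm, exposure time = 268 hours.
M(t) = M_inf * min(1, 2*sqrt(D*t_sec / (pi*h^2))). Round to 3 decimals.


Convert time: 268 h = 964800 s
ratio = min(1, 2*sqrt(3.64e-09*964800/(pi*0.13^2)))
= 0.514376
M(t) = 1.6 * 0.514376 = 0.823%

0.823


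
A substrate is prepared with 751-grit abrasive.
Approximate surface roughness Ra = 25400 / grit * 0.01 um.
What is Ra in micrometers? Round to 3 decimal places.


Ra = 25400 / 751 * 0.01 = 0.338 um

0.338


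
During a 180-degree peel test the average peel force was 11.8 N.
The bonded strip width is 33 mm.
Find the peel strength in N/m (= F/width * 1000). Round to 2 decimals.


Peel strength = F/width * 1000
= 11.8 / 33 * 1000
= 357.58 N/m

357.58


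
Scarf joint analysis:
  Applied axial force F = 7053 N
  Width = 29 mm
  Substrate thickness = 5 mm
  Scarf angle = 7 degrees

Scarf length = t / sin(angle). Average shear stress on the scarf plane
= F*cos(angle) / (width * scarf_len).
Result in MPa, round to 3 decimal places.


Scarf length = 5 / sin(7 deg) = 41.0275 mm
cos(7 deg) = 0.992546
Shear = 7053 * 0.992546 / (29 * 41.0275)
= 5.884 MPa

5.884


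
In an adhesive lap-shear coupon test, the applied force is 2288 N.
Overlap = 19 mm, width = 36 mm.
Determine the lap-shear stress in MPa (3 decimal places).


stress = F / (overlap * width)
= 2288 / (19 * 36)
= 3.345 MPa

3.345


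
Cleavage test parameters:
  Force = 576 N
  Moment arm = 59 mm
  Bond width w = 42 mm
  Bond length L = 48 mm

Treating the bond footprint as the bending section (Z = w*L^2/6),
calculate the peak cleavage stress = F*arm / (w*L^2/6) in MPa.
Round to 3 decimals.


M = 576 * 59 = 33984 N*mm
Z = 42 * 48^2 / 6 = 96768 / 6 mm^3
sigma = M / Z = 6 * 33984 / 96768 = 203904 / 96768
= 2.107 MPa

2.107


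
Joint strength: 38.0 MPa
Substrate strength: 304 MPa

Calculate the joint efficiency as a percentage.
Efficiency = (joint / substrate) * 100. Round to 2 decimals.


Efficiency = (38.0 / 304) * 100 = 12.50%

12.50


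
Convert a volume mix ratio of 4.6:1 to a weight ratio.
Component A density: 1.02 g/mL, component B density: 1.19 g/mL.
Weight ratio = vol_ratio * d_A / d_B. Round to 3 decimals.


= 4.6 * 1.02 / 1.19 = 3.943

3.943


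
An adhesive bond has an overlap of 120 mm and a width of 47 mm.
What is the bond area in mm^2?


Bond area = overlap * width
= 120 * 47
= 5640 mm^2

5640


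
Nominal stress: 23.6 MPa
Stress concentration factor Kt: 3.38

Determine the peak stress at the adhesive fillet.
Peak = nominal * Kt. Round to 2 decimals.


Peak stress = 23.6 * 3.38
= 79.77 MPa

79.77


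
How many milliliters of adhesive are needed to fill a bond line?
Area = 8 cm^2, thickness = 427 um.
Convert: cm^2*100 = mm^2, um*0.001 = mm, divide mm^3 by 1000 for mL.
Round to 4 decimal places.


= (8 * 100) * (427 * 0.001) / 1000
= 0.3416 mL

0.3416


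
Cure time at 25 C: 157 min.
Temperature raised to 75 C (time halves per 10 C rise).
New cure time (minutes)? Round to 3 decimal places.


Acceleration factor = 2^(50/10) = 32.0000
New time = 157 / 32.0000 = 4.906 min

4.906


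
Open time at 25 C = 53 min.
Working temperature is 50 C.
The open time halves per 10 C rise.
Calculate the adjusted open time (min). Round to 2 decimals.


factor = 2^((50 - 25) / 10) = 5.6569
ot = 53 / 5.6569 = 9.37 min

9.37


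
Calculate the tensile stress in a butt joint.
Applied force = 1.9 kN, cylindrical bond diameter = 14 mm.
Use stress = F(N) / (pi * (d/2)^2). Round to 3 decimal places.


A = pi * 7.0^2 = 153.9380 mm^2
sigma = 1900.0 / 153.9380 = 12.343 MPa

12.343


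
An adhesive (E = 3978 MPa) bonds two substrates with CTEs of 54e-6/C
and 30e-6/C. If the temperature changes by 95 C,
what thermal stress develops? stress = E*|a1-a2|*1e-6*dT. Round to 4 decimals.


Stress = 3978 * |54 - 30| * 1e-6 * 95
= 9.0698 MPa

9.0698


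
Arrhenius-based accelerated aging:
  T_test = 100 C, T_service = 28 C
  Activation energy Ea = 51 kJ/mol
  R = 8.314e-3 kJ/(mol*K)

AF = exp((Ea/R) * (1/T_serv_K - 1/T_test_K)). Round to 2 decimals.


T_test_K = 373.15, T_serv_K = 301.15
AF = exp((51/8.314e-3) * (1/301.15 - 1/373.15))
= 50.92

50.92


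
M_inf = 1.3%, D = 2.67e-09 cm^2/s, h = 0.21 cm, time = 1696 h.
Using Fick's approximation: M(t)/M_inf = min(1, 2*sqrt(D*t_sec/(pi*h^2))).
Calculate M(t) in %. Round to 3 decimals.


t = 6105600 s
ratio = min(1, 2*sqrt(2.67e-09*6105600/(pi*0.0441)))
= 0.686050
M(t) = 1.3 * 0.686050 = 0.892%

0.892


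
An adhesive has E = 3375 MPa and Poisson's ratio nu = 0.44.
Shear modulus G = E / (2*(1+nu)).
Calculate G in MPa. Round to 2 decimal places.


G = 3375 / (2*(1+0.44))
= 3375 / 2.88
= 1171.88 MPa

1171.88


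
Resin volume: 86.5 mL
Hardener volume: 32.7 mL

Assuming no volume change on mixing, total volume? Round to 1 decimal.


V_total = 86.5 + 32.7 = 119.2 mL

119.2


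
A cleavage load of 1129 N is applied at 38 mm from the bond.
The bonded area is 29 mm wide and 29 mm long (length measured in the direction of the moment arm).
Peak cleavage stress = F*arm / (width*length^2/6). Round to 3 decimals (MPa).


Moment = 1129 * 38 = 42902 N*mm
Section modulus = 29 * 841 / 6 = 24389 / 6 mm^3
Stress = 42902 / (24389 / 6) = 257412 / 24389
= 10.554 MPa

10.554


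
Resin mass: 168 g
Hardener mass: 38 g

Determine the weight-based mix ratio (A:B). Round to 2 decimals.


Ratio = 168 / 38 = 4.42

4.42


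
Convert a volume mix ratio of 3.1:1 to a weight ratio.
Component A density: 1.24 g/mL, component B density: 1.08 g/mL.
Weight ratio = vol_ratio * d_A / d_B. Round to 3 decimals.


= 3.1 * 1.24 / 1.08 = 3.559

3.559


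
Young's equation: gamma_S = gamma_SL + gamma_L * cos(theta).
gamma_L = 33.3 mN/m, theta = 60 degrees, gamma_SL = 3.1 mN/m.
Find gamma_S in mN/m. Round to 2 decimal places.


cos(60 deg) = 0.500000
gamma_S = 3.1 + 33.3 * 0.500000
= 19.75 mN/m

19.75


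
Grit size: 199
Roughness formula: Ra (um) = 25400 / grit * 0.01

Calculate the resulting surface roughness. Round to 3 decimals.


Ra = 25400 / 199 * 0.01
= 1.276 um

1.276


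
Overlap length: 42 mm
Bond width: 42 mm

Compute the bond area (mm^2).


Bond area = 42 * 42 = 1764 mm^2

1764


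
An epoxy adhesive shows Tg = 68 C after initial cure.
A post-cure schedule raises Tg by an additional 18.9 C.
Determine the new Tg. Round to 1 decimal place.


New Tg = 68 + 18.9
= 86.9 C

86.9


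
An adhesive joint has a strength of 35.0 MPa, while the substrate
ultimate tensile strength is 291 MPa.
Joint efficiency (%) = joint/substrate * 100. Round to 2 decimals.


Efficiency = 35.0 / 291 * 100
= 12.03%

12.03


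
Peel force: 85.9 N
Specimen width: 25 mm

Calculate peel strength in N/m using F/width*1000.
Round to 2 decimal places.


Peel strength = 85.9 / 25 * 1000 = 3436.00 N/m

3436.00


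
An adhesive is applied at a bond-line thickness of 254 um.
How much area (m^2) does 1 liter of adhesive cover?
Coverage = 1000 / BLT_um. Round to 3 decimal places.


Coverage = 1000 / 254 = 3.937 m^2

3.937


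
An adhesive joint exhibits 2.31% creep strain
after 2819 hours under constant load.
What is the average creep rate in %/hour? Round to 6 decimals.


Creep rate = strain / time
= 2.31 / 2819
= 0.000819 %/h

0.000819


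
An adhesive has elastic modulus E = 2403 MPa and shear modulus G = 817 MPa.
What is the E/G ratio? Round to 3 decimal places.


E/G = 2403 / 817 = 2.941

2.941


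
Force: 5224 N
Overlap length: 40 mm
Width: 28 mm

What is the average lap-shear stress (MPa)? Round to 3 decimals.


Average shear stress = F / (overlap * width)
= 5224 / (40 * 28)
= 4.664 MPa

4.664


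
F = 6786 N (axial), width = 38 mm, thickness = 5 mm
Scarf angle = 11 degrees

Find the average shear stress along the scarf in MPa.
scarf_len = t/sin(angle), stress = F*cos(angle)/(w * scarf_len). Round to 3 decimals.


scarf_len = 5/sin(11 deg) = 26.2042
cos(11 deg) = 0.981627
stress = 6786*0.981627/(38*26.2042) = 6.690 MPa

6.690


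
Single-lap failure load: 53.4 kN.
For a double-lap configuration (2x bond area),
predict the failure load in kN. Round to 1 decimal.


Failure load = 53.4 * 2 = 106.8 kN

106.8


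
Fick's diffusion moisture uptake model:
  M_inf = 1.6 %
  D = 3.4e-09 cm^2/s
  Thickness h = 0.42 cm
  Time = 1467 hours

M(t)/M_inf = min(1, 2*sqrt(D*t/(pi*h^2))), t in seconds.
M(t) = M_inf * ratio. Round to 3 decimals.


t_sec = 1467 * 3600 = 5281200
ratio = 2*sqrt(3.4e-09*5281200/(pi*0.42^2))
= min(1, 0.360007)
= 0.360007
M(t) = 1.6 * 0.360007 = 0.576 %

0.576


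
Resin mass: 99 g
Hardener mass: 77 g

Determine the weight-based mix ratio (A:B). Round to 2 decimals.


Ratio = 99 / 77 = 1.29

1.29


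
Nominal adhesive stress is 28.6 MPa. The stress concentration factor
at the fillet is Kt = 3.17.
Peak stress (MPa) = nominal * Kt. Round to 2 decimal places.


Peak = 28.6 * 3.17 = 90.66 MPa

90.66


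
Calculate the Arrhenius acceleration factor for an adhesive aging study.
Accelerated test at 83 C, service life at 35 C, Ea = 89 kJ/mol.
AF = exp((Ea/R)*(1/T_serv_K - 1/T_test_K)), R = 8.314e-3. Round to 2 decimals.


T_test = 356.15 K, T_serv = 308.15 K
Ea/R = 89 / 0.008314 = 10704.84
AF = exp(10704.84 * (1/308.15 - 1/356.15))
= 107.98

107.98


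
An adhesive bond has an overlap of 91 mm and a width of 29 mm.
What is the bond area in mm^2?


Bond area = overlap * width
= 91 * 29
= 2639 mm^2

2639


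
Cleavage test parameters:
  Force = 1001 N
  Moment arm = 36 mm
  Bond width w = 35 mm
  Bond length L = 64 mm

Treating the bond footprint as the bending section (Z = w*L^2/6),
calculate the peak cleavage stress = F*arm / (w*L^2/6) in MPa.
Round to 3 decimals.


M = 1001 * 36 = 36036 N*mm
Z = 35 * 64^2 / 6 = 143360 / 6 mm^3
sigma = M / Z = 6 * 36036 / 143360 = 216216 / 143360
= 1.508 MPa

1.508


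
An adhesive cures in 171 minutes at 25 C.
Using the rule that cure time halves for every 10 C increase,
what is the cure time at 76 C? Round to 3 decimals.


Factor = 2^((76 - 25) / 10) = 34.2968
Cure time = 171 / 34.2968
= 4.986 minutes

4.986


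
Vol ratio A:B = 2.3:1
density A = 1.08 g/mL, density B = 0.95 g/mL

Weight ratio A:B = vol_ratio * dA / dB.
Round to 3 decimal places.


Weight ratio = 2.3 * 1.08 / 0.95
= 2.615

2.615


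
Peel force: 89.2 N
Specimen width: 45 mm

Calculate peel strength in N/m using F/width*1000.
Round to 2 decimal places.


Peel strength = 89.2 / 45 * 1000 = 1982.22 N/m

1982.22


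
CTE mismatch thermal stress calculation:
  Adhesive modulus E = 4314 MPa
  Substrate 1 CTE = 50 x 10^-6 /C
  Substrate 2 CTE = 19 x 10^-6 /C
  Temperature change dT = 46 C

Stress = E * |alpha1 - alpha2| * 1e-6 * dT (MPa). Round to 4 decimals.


delta_alpha = |50 - 19| = 31 x 10^-6/C
Stress = 4314 * 31e-6 * 46
= 6.1518 MPa

6.1518


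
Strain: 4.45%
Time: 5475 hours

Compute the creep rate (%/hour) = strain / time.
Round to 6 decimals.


Creep rate = 4.45 / 5475
= 0.000813 %/h

0.000813


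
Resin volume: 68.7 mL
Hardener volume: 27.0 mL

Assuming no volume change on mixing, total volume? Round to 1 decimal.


V_total = 68.7 + 27.0 = 95.7 mL

95.7


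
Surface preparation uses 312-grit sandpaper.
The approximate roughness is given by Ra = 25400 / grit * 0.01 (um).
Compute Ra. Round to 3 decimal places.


Ra = 25400 / 312 * 0.01
= 254 / 312
= 0.814 um

0.814


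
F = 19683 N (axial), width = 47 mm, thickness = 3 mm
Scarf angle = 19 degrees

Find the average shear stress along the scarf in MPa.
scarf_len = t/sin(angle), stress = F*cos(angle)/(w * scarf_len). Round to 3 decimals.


scarf_len = 3/sin(19 deg) = 9.2147
cos(19 deg) = 0.945519
stress = 19683*0.945519/(47*9.2147) = 42.972 MPa

42.972


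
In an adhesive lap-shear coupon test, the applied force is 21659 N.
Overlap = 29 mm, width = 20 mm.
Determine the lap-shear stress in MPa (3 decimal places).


stress = F / (overlap * width)
= 21659 / (29 * 20)
= 37.343 MPa

37.343


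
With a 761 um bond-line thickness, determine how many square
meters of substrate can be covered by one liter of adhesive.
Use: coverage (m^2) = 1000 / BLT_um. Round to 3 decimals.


Coverage = 1000 / 761 = 1.314 m^2

1.314


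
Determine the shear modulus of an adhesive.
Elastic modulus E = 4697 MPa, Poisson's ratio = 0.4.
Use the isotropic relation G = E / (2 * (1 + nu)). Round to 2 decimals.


G = 4697 / (2*(1+0.4)) = 4697 / 2.80
= 1677.50 MPa

1677.50


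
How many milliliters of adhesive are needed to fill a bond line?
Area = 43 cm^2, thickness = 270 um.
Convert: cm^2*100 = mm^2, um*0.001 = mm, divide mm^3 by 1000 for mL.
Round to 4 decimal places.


= (43 * 100) * (270 * 0.001) / 1000
= 1.1610 mL

1.1610


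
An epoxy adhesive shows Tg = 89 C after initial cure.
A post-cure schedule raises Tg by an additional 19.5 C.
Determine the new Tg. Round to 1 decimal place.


New Tg = 89 + 19.5
= 108.5 C

108.5


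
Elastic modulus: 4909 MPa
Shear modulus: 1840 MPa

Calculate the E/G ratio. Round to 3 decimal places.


E / G = 4909 / 1840 = 2.668

2.668


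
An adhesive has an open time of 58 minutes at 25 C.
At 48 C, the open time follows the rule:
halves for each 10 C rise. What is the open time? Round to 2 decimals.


Factor = 2^((48-25)/10) = 4.9246
Open time = 58 / 4.9246 = 11.78 min

11.78


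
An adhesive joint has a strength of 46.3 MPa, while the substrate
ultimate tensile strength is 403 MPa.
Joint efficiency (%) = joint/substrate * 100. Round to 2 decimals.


Efficiency = 46.3 / 403 * 100
= 11.49%

11.49


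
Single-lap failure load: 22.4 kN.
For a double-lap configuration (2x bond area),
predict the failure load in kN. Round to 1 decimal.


Failure load = 22.4 * 2 = 44.8 kN

44.8


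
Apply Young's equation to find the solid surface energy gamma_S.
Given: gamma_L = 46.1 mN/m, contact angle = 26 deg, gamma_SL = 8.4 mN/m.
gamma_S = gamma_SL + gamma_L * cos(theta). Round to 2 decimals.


theta_rad = 26 * pi/180 = 0.453786
gamma_S = 8.4 + 46.1 * cos(0.453786)
= 49.83 mN/m

49.83


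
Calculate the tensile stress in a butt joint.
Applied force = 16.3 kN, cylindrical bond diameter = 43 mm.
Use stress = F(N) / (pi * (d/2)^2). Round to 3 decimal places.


A = pi * 21.5^2 = 1452.2012 mm^2
sigma = 16300.0 / 1452.2012 = 11.224 MPa

11.224


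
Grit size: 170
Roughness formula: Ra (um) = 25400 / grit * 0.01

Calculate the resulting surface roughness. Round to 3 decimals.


Ra = 25400 / 170 * 0.01
= 1.494 um

1.494


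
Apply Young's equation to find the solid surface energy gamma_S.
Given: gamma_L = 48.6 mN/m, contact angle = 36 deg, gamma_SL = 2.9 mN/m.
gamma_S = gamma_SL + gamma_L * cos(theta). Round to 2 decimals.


theta_rad = 36 * pi/180 = 0.628319
gamma_S = 2.9 + 48.6 * cos(0.628319)
= 42.22 mN/m

42.22


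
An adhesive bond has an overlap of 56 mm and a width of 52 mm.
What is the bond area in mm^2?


Bond area = overlap * width
= 56 * 52
= 2912 mm^2

2912


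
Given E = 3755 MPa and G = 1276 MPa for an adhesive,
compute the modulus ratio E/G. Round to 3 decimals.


E/G ratio = 3755 / 1276 = 2.943

2.943


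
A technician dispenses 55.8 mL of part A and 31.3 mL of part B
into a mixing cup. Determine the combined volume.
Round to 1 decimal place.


Combined volume = 55.8 + 31.3
= 87.1 mL

87.1


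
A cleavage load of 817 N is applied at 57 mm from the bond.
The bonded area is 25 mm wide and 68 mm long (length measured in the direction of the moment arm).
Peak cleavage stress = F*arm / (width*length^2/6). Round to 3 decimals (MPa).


Moment = 817 * 57 = 46569 N*mm
Section modulus = 25 * 4624 / 6 = 115600 / 6 mm^3
Stress = 46569 / (115600 / 6) = 279414 / 115600
= 2.417 MPa

2.417


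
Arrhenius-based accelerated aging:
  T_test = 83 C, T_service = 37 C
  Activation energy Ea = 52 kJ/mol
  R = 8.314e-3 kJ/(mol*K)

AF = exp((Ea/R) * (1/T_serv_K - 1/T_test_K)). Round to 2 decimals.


T_test_K = 356.15, T_serv_K = 310.15
AF = exp((52/8.314e-3) * (1/310.15 - 1/356.15))
= 13.53

13.53


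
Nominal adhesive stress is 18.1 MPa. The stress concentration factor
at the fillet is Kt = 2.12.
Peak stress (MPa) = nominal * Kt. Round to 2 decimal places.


Peak = 18.1 * 2.12 = 38.37 MPa

38.37


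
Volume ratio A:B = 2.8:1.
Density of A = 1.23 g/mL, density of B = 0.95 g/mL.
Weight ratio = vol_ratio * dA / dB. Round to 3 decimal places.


Wt ratio = 2.8 * 1.23 / 0.95
= 3.625

3.625


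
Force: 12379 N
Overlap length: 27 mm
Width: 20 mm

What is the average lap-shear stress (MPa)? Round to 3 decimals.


Average shear stress = F / (overlap * width)
= 12379 / (27 * 20)
= 22.924 MPa

22.924


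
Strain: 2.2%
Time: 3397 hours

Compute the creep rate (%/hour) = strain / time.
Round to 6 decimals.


Creep rate = 2.2 / 3397
= 0.000648 %/h

0.000648


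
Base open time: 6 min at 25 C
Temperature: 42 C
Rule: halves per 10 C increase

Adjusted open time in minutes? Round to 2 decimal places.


Acceleration = 2^((42-25)/10) = 3.2490
Open time = 6 / 3.2490 = 1.85 min

1.85


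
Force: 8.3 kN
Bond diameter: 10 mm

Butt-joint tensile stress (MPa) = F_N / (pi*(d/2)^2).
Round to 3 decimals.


F_N = 8.3 * 1000 = 8300.0 N
A = pi*(5.0)^2 = 78.5398 mm^2
stress = 8300.0 / 78.5398 = 105.679 MPa

105.679


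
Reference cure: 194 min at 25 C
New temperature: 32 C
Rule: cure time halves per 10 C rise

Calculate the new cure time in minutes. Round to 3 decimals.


factor = 2^((32-25)/10) = 1.6245
t_new = 194 / 1.6245 = 119.421 min

119.421


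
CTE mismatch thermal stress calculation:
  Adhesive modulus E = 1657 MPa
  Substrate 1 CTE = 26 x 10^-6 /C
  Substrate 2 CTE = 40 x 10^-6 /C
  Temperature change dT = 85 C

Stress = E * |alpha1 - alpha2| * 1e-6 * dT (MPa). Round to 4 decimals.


delta_alpha = |26 - 40| = 14 x 10^-6/C
Stress = 1657 * 14e-6 * 85
= 1.9718 MPa

1.9718


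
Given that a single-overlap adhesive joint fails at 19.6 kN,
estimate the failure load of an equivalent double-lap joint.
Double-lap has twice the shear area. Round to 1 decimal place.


Double-lap factor = 2
Expected load = 19.6 * 2 = 39.2 kN

39.2


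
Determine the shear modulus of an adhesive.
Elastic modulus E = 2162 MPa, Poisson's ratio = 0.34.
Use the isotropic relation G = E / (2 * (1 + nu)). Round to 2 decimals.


G = 2162 / (2*(1+0.34)) = 2162 / 2.68
= 806.72 MPa

806.72


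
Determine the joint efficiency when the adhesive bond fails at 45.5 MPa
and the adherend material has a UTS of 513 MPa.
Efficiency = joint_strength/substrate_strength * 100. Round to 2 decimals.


Joint efficiency = 45.5 / 513 * 100
= 8.87%

8.87


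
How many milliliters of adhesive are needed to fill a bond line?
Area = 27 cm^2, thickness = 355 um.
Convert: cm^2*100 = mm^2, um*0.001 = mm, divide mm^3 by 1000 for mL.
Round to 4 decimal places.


= (27 * 100) * (355 * 0.001) / 1000
= 0.9585 mL

0.9585


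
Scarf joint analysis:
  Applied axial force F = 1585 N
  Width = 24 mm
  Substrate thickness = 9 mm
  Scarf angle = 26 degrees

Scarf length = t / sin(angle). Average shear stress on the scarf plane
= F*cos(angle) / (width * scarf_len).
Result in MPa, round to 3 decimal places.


Scarf length = 9 / sin(26 deg) = 20.5305 mm
cos(26 deg) = 0.898794
Shear = 1585 * 0.898794 / (24 * 20.5305)
= 2.891 MPa

2.891


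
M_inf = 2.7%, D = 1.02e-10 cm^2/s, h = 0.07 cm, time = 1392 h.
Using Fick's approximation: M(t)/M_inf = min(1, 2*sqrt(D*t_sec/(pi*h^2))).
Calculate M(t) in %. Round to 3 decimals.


t = 5011200 s
ratio = min(1, 2*sqrt(1.02e-10*5011200/(pi*0.0049)))
= 0.364442
M(t) = 2.7 * 0.364442 = 0.984%

0.984


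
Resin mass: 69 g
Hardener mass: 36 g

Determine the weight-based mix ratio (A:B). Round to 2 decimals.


Ratio = 69 / 36 = 1.92

1.92


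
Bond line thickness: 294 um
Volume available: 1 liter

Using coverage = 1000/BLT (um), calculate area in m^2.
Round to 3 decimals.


1 L = 1e6 mm^3, thickness = 294 um = 0.294 mm
Area = 1e6 / 0.294 mm^2 = (1e6 / 0.294) / 1e6 m^2 = 1000 / 294 m^2
= 3.401 m^2

3.401


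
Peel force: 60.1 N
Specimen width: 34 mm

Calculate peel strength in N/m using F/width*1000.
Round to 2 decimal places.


Peel strength = 60.1 / 34 * 1000 = 1767.65 N/m

1767.65


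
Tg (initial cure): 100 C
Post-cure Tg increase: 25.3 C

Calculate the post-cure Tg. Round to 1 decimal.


Post-cure Tg = 100 + 25.3 = 125.3 C

125.3


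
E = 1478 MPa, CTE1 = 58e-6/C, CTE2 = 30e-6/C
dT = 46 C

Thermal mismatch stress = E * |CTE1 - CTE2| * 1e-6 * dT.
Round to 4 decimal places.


= 1478 * 28e-6 * 46
= 1.9037 MPa

1.9037


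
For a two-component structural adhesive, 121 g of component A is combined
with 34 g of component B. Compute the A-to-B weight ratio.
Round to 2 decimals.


Weight ratio A:B = 121 / 34
= 3.56

3.56


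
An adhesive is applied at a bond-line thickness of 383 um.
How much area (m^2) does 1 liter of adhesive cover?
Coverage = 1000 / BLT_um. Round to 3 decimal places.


Coverage = 1000 / 383 = 2.611 m^2

2.611


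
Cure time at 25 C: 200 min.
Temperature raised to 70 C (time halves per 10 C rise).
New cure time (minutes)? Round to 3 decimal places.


Acceleration factor = 2^(45/10) = 22.6274
New time = 200 / 22.6274 = 8.839 min

8.839


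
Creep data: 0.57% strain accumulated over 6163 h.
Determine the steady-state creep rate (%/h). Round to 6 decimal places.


Rate = 0.57 / 6163 = 0.000092 %/h

0.000092


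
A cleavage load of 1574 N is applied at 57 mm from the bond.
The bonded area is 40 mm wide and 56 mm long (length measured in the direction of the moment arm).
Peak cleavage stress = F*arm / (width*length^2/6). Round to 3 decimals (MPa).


Moment = 1574 * 57 = 89718 N*mm
Section modulus = 40 * 3136 / 6 = 125440 / 6 mm^3
Stress = 89718 / (125440 / 6) = 538308 / 125440
= 4.291 MPa

4.291
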